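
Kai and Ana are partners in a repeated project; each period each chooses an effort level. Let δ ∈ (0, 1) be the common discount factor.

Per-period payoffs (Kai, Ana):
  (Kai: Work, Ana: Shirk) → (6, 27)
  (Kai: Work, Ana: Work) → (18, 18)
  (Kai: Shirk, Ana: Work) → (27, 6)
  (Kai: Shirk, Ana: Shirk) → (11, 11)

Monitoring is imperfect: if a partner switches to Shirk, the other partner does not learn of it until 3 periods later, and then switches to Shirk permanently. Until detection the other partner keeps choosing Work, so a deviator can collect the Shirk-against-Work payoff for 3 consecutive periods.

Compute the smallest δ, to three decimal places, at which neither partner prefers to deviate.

0.825

A deviator earns 27 for 3 periods, then 11 forever; cooperating earns 18 forever. Multiplying the IC by (1−δ):
18 ≥ 27(1−δ^3) + 11δ^3, so 16·δ^3 ≥ 9 and δ^3 ≥ 9/16.
δ ≥ (9/16)^(1/3) ≈ 0.825.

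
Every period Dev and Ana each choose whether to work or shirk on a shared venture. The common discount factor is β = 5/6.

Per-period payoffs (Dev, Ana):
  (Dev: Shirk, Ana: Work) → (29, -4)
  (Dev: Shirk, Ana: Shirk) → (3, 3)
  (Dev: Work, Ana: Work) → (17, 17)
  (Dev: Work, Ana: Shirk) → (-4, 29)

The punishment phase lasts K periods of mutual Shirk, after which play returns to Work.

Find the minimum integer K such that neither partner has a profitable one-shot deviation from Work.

2

Need Σ_{k=1}^{K} β^k ≥ (29−17)/(17−3) = 0.8571 at β = 5/6.
At K = 1 the sum is 0.8333 < 0.8571; at K = 2 it is 1.5278 ≥ 0.8571.
So the minimum punishment length is K = 2.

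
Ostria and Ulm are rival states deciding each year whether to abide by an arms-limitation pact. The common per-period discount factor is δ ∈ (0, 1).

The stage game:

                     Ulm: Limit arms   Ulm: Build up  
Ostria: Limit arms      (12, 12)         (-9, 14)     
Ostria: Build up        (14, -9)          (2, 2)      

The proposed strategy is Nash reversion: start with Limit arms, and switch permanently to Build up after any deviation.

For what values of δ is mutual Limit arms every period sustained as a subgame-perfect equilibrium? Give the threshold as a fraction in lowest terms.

1/6

Cooperation forever yields 12 each period: 12/(1−δ).
Deviating yields 14 once, then 2 forever: 14 + 2δ/(1−δ).
No profitable deviation requires 12/(1−δ) ≥ 14 + 2δ/(1−δ).
Multiplying by (1−δ): 12 ≥ 14(1−δ) + 2δ = 14 − 12δ.
So 12δ ≥ 2, i.e. δ ≥ 2/12 = 1/6.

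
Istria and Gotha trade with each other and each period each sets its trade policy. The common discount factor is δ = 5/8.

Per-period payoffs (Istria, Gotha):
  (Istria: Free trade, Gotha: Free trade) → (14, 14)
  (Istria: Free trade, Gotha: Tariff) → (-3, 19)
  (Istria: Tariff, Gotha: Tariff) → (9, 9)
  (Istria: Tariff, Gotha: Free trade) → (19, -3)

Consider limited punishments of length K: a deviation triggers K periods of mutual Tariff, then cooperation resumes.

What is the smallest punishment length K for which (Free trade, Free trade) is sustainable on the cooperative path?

No profitable deviation requires (14−9)(δ+…+δ^K) ≥ 19−14, i.e. δ+…+δ^K ≥ 1 ≈ 1.0000.
With δ = 5/8, the partial sums are K=1: 0.6250, K=2: 1.0156.
K = 2 is the first length at which the sum reaches 1.0000.

2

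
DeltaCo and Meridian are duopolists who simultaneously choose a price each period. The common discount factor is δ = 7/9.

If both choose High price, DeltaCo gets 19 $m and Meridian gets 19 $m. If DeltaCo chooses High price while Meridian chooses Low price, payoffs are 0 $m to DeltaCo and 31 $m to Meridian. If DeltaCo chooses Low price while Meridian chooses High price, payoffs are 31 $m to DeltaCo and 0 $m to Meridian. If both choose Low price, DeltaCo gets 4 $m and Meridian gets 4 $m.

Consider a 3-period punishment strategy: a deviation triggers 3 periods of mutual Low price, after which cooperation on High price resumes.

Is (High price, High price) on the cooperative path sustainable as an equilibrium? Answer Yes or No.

Yes

A one-shot deviation gives 31 now, then 4 for 3 periods, then back to 19.
Gain from deviating: (31−19) today; loss: (19−4) in each of the next 3 periods.
No-deviation condition: (19−4)(δ+…+δ^3) ≥ 31−19, i.e. δ+…+δ^3 ≥ 4/5.
At δ = 7/9: δ+…+δ^3 = 1.8532 ≥ 0.8000.
So cooperation is sustainable.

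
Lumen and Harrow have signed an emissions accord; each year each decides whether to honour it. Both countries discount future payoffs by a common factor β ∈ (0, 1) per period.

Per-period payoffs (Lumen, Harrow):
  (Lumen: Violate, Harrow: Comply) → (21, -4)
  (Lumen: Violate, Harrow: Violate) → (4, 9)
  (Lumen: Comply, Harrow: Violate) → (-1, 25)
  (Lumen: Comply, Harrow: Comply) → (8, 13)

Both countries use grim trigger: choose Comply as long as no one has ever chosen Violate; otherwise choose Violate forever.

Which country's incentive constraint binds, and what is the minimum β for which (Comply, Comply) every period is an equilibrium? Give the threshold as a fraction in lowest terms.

Lumen: cooperation gives 8 each period; deviation gives 21 once then 4 forever.
  8/(1−β) ≥ 21 + 4β/(1−β) ⇒ β ≥ 13/17.
Harrow: cooperation gives 13 each period; deviation gives 25 once then 9 forever.
  β ≥ 12/16 = 3/4.
Both must hold, so the binding constraint is Lumen's: β ≥ 13/17.

Lumen; β ≥ 13/17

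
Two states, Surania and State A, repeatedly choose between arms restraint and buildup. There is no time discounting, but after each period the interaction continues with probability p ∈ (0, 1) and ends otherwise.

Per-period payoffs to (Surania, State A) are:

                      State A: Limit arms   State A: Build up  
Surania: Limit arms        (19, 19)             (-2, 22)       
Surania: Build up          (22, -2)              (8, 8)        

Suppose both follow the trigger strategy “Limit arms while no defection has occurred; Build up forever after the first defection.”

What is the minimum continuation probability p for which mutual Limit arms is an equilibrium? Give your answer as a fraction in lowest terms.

3/14

Expected cooperation value is 19 + p·19 + p²·19 + … = 19/(1−p); deviation gives 22 + p·8/(1−p).
19 ≥ 22(1−p) + 8p ⇒ 14p ≥ 3 ⇒ p ≥ 3/14.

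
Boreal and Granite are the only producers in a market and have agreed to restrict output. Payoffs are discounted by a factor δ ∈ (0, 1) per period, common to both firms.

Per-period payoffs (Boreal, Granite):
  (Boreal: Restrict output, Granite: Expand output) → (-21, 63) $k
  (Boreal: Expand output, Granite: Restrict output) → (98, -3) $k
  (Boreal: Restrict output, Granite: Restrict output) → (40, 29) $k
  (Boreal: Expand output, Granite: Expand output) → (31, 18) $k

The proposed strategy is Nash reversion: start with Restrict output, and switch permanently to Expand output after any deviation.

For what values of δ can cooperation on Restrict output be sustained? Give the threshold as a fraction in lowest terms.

58/67

For Boreal: deviation gain 98−40 = 58, per-period punishment loss 40−31 = 9. IC gives δ ≥ 58/67.
For Granite: gain 34, loss 11 per period, so δ ≥ 34/45.
The tighter constraint is Boreal's, so cooperation needs δ ≥ 58/67.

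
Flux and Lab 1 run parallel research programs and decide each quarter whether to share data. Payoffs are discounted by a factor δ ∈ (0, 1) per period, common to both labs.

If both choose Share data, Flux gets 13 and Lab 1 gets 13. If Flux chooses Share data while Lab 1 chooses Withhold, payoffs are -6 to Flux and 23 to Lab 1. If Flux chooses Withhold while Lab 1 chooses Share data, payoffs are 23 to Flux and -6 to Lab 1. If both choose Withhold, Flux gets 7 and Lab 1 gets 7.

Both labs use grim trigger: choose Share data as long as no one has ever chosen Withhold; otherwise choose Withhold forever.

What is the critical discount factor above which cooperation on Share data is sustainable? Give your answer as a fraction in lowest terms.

5/8

Under grim trigger the critical discount factor is (T−C)/(T−P) with T = 23, C = 13, P = 7.
δ* = (23−13)/(23−7) = 10/16 = 5/8.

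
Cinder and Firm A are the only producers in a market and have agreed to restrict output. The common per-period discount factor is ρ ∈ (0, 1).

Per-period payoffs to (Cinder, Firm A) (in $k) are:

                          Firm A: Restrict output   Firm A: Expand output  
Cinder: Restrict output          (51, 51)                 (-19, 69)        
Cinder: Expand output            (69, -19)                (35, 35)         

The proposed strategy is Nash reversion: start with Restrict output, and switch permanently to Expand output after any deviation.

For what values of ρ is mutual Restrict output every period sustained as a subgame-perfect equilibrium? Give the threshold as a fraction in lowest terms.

One-period gain from deviating is 69 − 51 = 18. The loss is 51 − 35 = 16 in every subsequent period, with present value 16·ρ/(1−ρ).
Deviation is unprofitable when 16·ρ/(1−ρ) ≥ 18, i.e. ρ/(1−ρ) ≥ 9/8.
Equivalently ρ ≥ 18/(18+16) = 9/17.

9/17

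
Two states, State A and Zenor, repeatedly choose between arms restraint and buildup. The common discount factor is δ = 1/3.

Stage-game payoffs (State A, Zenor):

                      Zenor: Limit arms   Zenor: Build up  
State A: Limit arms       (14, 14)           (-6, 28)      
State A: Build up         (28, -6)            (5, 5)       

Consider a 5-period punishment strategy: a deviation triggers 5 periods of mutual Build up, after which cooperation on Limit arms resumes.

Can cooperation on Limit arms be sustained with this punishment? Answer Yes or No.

No

A one-shot deviation gives 28 now, then 5 for 5 periods, then back to 14.
Gain from deviating: (28−14) today; loss: (14−5) in each of the next 5 periods.
No-deviation condition: (14−5)(δ+…+δ^5) ≥ 28−14, i.e. δ+…+δ^5 ≥ 14/9.
At δ = 1/3: δ+…+δ^5 = 0.4979 < 1.5556.
So cooperation is not sustainable.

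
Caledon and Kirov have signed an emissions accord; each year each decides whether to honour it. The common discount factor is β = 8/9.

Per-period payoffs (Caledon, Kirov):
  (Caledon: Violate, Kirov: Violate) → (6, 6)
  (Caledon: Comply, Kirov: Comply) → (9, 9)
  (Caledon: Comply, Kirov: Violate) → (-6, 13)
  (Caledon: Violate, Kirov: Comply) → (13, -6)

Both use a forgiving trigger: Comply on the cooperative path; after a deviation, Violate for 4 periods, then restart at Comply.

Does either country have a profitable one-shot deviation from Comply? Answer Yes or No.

No

A one-shot deviation gives 13 now, then 6 for 4 periods, then back to 9.
Gain from deviating: (13−9) today; loss: (9−6) in each of the next 4 periods.
No-deviation condition: (9−6)(β+…+β^4) ≥ 13−9, i.e. β+…+β^4 ≥ 4/3.
At β = 8/9: β+…+β^4 = 3.0056 ≥ 1.3333.
So cooperation is sustainable.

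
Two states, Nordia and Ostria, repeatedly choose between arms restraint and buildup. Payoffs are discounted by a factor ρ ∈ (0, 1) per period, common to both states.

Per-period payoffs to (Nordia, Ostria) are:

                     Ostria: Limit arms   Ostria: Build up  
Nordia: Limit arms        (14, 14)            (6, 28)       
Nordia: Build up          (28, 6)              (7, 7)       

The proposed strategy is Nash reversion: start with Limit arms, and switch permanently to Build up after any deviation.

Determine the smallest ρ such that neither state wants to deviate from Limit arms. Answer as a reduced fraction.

2/3

Under grim trigger the critical discount factor is (T−C)/(T−P) with T = 28, C = 14, P = 7.
ρ* = (28−14)/(28−7) = 14/21 = 2/3.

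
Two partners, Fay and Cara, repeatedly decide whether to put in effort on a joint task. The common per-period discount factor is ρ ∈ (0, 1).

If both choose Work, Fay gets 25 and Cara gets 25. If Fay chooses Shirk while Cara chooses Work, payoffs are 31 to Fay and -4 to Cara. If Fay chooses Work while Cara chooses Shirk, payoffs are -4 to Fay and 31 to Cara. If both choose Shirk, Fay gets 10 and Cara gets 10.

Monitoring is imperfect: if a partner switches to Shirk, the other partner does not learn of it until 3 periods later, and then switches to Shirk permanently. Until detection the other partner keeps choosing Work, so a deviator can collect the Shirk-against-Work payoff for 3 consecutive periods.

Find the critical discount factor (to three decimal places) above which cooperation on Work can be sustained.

0.659

The best deviation is to choose Shirk for all 3 undetected periods, earning 31 each, then 10 forever once detected.
Deviation value: 31(1−ρ^3)/(1−ρ) + 10ρ^3/(1−ρ); cooperation value: 25/(1−ρ).
IC: 25 ≥ 31(1−ρ^3) + 10ρ^3 = 31 − 21ρ^3.
So ρ^3 ≥ 6/21 = 2/7, giving ρ ≥ (2/7)^(1/3) ≈ 0.659.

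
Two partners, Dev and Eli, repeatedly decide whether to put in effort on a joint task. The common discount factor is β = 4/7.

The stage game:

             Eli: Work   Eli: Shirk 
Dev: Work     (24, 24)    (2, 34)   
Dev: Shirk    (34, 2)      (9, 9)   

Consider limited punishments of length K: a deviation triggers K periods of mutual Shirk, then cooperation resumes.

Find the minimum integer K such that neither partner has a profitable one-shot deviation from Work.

2

IC: β(1−β^K)/(1−β) ≥ (34−24)/(24−9) = 2/3.
With β = 4/7: need 1 − β^K ≥ 2/3·(1−4/7)/(4/7), i.e. β^K ≤ 0.5000.
Since (4/7)^1 = 0.5714 and (4/7)^2 = 0.3265, the smallest such K is 2.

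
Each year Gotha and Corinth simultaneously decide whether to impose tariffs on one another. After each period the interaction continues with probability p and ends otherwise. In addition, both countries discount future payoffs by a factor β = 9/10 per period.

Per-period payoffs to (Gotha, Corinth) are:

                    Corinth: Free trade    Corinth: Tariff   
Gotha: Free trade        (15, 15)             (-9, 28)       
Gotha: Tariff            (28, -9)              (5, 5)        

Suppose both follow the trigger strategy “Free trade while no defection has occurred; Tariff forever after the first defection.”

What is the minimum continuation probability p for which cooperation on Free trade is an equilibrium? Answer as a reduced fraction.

130/207

With continuation probability p and discount β, the effective per-period discount factor is βp.
Grim-trigger IC: βp ≥ (28−15)/(28−5) = 13/23.
So p ≥ (13/23)/(9/10) = 130/207.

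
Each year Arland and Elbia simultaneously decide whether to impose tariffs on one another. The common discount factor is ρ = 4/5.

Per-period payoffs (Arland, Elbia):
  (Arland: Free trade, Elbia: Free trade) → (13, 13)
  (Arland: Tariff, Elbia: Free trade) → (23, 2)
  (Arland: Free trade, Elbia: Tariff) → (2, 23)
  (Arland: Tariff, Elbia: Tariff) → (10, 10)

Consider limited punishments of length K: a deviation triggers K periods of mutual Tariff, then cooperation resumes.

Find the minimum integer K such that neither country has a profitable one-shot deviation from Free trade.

Need Σ_{k=1}^{K} ρ^k ≥ (23−13)/(13−10) = 3.3333 at ρ = 4/5.
At K = 8 the sum is 3.3289 < 3.3333; at K = 9 it is 3.4631 ≥ 3.3333.
So the minimum punishment length is K = 9.

9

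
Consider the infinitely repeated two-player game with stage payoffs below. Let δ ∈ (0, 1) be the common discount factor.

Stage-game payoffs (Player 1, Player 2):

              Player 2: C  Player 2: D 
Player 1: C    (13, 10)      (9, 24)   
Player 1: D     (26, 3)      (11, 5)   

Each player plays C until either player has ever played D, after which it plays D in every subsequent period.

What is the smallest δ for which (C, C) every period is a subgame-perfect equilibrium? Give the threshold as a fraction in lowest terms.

Player 1: cooperation gives 13 each period; deviation gives 26 once then 11 forever.
  13/(1−δ) ≥ 26 + 11δ/(1−δ) ⇒ δ ≥ 13/15.
Player 2: cooperation gives 10 each period; deviation gives 24 once then 5 forever.
  δ ≥ 14/19.
Both must hold, so the binding constraint is Player 1's: δ ≥ 13/15.

13/15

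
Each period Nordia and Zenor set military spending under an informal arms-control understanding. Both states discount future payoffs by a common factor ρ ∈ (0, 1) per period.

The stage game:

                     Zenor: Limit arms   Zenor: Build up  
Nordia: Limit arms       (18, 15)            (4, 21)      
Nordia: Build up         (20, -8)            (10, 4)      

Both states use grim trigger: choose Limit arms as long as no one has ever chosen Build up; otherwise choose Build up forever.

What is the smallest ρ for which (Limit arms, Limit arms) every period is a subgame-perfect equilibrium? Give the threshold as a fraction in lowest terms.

For Nordia: deviation gain 20−18 = 2, per-period punishment loss 18−10 = 8. IC gives ρ ≥ 2/10 = 1/5.
For Zenor: gain 6, loss 11 per period, so ρ ≥ 6/17.
The tighter constraint is Zenor's, so cooperation needs ρ ≥ 6/17.

6/17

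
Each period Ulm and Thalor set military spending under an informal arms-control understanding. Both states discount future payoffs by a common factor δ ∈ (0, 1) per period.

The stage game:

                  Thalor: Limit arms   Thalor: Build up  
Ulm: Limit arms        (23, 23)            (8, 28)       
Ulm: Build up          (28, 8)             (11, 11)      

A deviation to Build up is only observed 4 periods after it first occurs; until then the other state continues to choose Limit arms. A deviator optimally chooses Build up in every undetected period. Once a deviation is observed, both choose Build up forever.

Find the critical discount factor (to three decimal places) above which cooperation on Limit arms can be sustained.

A deviator earns 28 for 4 periods, then 11 forever; cooperating earns 23 forever. Multiplying the IC by (1−δ):
23 ≥ 28(1−δ^4) + 11δ^4, so 17·δ^4 ≥ 5 and δ^4 ≥ 5/17.
δ ≥ (5/17)^(1/4) ≈ 0.736.

0.736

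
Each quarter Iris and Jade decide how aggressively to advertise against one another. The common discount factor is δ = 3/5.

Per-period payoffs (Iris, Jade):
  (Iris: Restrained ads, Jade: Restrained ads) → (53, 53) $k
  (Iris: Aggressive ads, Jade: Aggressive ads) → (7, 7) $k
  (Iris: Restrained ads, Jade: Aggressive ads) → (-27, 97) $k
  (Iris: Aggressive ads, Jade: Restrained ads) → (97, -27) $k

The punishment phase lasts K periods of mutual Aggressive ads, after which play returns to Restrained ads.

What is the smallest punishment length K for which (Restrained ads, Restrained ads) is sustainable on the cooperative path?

No profitable deviation requires (53−7)(δ+…+δ^K) ≥ 97−53, i.e. δ+…+δ^K ≥ 22/23 ≈ 0.9565.
With δ = 3/5, the partial sums are K=1: 0.6000, K=2: 0.9600.
K = 2 is the first length at which the sum reaches 0.9565.

2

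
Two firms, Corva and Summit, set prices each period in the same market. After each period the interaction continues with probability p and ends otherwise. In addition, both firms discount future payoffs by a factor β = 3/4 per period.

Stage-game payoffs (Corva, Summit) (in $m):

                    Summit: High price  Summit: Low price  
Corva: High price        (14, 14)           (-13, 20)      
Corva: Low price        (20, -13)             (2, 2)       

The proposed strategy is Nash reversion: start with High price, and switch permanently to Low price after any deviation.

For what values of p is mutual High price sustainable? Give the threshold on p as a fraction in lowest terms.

Expected continuation weight on next period's payoff is β·p = 3/4·p, which plays the role of the discount factor.
Cooperation requires 3/4·p ≥ (20−14)/(20−2) = 1/3, hence p ≥ 4/9.

4/9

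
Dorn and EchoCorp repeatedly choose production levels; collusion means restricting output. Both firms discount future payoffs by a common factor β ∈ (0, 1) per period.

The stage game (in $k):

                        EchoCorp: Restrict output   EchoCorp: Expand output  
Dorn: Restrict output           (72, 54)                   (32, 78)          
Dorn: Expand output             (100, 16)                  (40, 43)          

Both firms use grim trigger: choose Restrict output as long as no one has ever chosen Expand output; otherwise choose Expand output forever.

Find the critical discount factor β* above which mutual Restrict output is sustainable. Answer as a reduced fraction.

Dorn's threshold: (100−72)/(100−40) = 7/15.
EchoCorp's threshold: (78−54)/(78−43) = 24/35.
7/15 < 24/35, so EchoCorp binds and β* = 24/35.

24/35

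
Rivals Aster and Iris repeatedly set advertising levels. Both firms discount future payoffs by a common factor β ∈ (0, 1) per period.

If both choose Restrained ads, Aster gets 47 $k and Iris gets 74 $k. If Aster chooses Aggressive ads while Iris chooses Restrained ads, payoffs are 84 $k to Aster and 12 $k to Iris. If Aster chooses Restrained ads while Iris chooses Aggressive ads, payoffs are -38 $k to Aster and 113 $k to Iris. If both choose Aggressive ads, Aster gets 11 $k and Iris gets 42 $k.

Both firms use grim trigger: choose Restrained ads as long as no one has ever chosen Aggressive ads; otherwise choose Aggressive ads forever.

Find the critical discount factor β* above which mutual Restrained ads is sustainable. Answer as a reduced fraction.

Aster's threshold: (84−47)/(84−11) = 37/73.
Iris's threshold: (113−74)/(113−42) = 39/71.
37/73 < 39/71, so Iris binds and β* = 39/71.

39/71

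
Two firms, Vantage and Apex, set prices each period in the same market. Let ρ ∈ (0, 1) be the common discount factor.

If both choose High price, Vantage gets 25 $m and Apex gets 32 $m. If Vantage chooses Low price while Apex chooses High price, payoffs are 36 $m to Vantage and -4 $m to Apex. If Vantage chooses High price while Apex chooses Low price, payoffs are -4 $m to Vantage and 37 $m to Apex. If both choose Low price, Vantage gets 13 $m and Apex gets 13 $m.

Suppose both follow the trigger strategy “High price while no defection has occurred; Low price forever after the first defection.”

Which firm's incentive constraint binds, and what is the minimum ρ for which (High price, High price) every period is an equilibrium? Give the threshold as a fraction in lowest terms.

Vantage; ρ ≥ 11/23

For Vantage: deviation gain 36−25 = 11, per-period punishment loss 25−13 = 12. IC gives ρ ≥ 11/23.
For Apex: gain 5, loss 19 per period, so ρ ≥ 5/24.
The tighter constraint is Vantage's, so cooperation needs ρ ≥ 11/23.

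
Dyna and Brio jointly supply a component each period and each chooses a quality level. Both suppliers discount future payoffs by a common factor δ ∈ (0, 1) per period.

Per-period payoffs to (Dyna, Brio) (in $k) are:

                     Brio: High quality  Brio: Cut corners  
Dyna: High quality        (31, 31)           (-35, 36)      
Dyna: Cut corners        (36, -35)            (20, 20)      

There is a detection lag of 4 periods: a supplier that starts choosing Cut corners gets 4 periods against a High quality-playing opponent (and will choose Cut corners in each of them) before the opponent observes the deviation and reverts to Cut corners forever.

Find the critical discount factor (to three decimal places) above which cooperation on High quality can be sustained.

Deviating for the 4 undetected periods gains 36−31 = 5 per period over cooperation, then loses 31−20 = 11 per period forever once punishment starts.
Gain: 5(1 + δ + … + δ^3); loss: 11·δ^4/(1−δ).
No profitable deviation ⇔ 5(1−δ^4) ≤ 11·δ^4, i.e. δ^4 ≥ 5/(5+11) = 5/16.
Hence δ ≥ (5/16)^(1/4) ≈ 0.748.

0.748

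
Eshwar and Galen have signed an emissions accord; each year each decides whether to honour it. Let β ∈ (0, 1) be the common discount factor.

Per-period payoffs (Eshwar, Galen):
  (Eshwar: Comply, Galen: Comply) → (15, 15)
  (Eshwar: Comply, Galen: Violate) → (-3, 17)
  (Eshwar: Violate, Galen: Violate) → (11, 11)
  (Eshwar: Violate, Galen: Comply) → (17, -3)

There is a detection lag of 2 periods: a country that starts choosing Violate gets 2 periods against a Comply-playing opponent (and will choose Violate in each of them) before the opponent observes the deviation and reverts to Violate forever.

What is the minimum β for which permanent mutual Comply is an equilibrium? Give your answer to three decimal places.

0.577

The best deviation is to choose Violate for all 2 undetected periods, earning 17 each, then 11 forever once detected.
Deviation value: 17(1−β^2)/(1−β) + 11β^2/(1−β); cooperation value: 15/(1−β).
IC: 15 ≥ 17(1−β^2) + 11β^2 = 17 − 6β^2.
So β^2 ≥ 2/6 = 1/3, giving β ≥ (1/3)^(1/2) ≈ 0.577.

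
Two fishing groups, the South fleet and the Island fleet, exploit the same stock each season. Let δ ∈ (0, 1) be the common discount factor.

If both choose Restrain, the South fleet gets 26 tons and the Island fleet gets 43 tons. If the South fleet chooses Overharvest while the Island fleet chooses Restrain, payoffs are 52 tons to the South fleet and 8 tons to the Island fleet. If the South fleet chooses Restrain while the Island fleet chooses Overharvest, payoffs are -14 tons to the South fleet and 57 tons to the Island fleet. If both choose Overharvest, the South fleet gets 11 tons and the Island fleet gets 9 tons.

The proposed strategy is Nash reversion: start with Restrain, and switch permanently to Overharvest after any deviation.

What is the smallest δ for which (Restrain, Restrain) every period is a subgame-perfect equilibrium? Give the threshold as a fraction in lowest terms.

26/41

For the South fleet: deviation gain 52−26 = 26, per-period punishment loss 26−11 = 15. IC gives δ ≥ 26/41.
For the Island fleet: gain 14, loss 34 per period, so δ ≥ 14/48 = 7/24.
The tighter constraint is the South fleet's, so cooperation needs δ ≥ 26/41.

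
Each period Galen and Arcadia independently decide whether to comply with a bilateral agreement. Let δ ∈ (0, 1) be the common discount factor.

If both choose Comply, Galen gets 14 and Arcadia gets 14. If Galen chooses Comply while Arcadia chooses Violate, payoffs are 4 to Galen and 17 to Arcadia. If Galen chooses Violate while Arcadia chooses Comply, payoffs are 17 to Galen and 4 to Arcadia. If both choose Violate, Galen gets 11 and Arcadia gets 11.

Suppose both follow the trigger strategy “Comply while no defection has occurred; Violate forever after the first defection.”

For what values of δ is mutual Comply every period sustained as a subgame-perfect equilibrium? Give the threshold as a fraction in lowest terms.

14/(1−δ) ≥ 17 + 11δ/(1−δ)
14 ≥ 17 − 6δ
δ ≥ 3/6 = 1/2.

1/2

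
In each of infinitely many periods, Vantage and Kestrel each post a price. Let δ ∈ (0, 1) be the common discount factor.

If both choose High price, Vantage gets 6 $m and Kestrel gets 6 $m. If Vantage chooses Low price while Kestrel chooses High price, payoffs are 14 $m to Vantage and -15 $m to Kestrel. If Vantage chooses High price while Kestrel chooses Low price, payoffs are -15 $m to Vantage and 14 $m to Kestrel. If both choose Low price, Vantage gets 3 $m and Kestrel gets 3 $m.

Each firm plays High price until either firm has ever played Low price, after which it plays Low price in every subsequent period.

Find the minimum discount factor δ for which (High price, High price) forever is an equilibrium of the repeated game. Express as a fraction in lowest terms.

6/(1−δ) ≥ 14 + 3δ/(1−δ)
6 ≥ 14 − 11δ
δ ≥ 8/11.

8/11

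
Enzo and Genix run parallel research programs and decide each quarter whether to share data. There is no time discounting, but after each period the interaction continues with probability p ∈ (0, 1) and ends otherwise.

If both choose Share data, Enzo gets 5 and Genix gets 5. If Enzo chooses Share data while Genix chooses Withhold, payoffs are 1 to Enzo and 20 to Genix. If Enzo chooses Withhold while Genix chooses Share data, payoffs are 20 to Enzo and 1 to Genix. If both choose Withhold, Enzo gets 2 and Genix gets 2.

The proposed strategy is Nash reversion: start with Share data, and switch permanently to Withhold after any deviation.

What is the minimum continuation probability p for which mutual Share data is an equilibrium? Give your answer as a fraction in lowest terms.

Expected cooperation value is 5 + p·5 + p²·5 + … = 5/(1−p); deviation gives 20 + p·2/(1−p).
5 ≥ 20(1−p) + 2p ⇒ 18p ≥ 15 ⇒ p ≥ 15/18 = 5/6.

5/6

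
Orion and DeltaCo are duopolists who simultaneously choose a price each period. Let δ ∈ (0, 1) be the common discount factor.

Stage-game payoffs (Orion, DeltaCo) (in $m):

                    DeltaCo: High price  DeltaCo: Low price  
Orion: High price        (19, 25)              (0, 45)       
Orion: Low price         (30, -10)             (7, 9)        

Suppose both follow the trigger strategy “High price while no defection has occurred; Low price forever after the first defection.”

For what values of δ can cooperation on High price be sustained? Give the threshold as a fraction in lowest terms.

Orion: cooperation gives 19 each period; deviation gives 30 once then 7 forever.
  19/(1−δ) ≥ 30 + 7δ/(1−δ) ⇒ δ ≥ 11/23.
DeltaCo: cooperation gives 25 each period; deviation gives 45 once then 9 forever.
  δ ≥ 20/36 = 5/9.
Both must hold, so the binding constraint is DeltaCo's: δ ≥ 5/9.

5/9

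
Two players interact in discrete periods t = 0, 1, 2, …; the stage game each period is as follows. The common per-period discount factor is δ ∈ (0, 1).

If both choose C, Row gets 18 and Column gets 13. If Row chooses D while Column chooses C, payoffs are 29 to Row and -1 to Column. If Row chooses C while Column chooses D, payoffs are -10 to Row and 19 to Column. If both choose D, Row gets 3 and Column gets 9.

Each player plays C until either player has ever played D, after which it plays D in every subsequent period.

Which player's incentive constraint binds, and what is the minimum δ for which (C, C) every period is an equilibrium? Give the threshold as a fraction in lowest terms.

Column; δ ≥ 3/5

Row's threshold: (29−18)/(29−3) = 11/26.
Column's threshold: (19−13)/(19−9) = 3/5.
11/26 < 3/5, so Column binds and δ* = 3/5.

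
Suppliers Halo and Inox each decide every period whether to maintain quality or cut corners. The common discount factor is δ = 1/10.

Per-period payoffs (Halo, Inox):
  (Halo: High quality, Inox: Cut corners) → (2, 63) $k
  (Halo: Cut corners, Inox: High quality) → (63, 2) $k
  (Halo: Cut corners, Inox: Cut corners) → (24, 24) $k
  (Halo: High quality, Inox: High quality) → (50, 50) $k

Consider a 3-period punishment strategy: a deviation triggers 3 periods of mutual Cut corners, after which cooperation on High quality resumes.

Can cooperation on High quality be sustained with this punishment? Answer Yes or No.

No

Comparing payoff streams over the 4 periods until play realigns: cooperate → 50(1+δ+…+δ^3); deviate → 63 + 24(δ+…+δ^3).
Cooperation is sustained iff (50−24)(δ+…+δ^3) ≥ 63−50.
δ+…+δ^3 = 1/10·(1−(1/10)^3)/(1−1/10) = 0.1110, and (63−50)/(50−24) = 0.5000.
0.1110 < 0.5000, so cooperation is not sustainable.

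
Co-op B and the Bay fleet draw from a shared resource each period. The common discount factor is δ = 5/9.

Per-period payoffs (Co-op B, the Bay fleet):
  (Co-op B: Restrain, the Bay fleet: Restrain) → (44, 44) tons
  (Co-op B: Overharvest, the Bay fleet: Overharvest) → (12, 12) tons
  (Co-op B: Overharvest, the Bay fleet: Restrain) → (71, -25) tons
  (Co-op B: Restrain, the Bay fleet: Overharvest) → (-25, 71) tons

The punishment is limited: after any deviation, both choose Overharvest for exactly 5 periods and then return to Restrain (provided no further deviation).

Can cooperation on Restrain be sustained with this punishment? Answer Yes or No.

Yes

IC: δ+…+δ^5 ≥ (71−44)/(44−12) = 27/32.
At δ = 5/9: partial sum = 1.1838 ≥ 0.8438. Cooperation sustainable.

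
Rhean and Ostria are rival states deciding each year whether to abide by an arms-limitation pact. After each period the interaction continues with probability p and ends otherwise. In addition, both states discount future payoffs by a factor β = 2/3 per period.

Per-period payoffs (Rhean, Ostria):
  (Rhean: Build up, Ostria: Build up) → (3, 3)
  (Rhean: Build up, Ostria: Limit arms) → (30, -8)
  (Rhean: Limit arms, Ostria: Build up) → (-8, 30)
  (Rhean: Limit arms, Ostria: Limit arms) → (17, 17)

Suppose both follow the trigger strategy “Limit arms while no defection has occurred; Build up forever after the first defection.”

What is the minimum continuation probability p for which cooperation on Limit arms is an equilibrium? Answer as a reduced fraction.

With continuation probability p and discount β, the effective per-period discount factor is βp.
Grim-trigger IC: βp ≥ (30−17)/(30−3) = 13/27.
So p ≥ (13/27)/(2/3) = 13/18.

13/18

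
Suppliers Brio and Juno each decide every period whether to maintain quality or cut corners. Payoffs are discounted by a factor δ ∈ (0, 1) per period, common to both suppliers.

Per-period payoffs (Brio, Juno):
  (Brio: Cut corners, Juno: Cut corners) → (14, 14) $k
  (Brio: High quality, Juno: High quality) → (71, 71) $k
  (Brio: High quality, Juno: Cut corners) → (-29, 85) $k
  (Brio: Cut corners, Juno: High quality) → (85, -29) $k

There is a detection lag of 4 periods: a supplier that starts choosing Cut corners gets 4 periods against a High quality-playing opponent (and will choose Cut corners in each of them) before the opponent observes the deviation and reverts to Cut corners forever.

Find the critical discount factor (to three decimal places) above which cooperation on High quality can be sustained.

0.666

A deviator earns 85 for 4 periods, then 14 forever; cooperating earns 71 forever. Multiplying the IC by (1−δ):
71 ≥ 85(1−δ^4) + 14δ^4, so 71·δ^4 ≥ 14 and δ^4 ≥ 14/71.
δ ≥ (14/71)^(1/4) ≈ 0.666.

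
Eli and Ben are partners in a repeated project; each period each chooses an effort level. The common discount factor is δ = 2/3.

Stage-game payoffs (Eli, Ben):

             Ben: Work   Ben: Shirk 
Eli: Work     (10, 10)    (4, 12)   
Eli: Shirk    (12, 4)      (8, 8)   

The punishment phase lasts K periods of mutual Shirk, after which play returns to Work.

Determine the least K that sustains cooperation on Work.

2

Need Σ_{k=1}^{K} δ^k ≥ (12−10)/(10−8) = 1.0000 at δ = 2/3.
At K = 1 the sum is 0.6667 < 1.0000; at K = 2 it is 1.1111 ≥ 1.0000.
So the minimum punishment length is K = 2.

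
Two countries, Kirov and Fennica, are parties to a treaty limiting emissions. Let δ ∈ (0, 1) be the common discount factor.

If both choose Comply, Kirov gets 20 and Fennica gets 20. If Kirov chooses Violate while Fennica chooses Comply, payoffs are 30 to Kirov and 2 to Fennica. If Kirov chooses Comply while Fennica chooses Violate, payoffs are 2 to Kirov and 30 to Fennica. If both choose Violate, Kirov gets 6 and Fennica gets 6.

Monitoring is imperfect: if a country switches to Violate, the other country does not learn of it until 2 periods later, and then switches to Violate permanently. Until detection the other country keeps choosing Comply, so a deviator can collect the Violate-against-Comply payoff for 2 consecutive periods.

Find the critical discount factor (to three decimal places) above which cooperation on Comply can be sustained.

0.645

A deviator earns 30 for 2 periods, then 6 forever; cooperating earns 20 forever. Multiplying the IC by (1−δ):
20 ≥ 30(1−δ^2) + 6δ^2, so 24·δ^2 ≥ 10 and δ^2 ≥ 5/12.
δ ≥ (5/12)^(1/2) ≈ 0.645.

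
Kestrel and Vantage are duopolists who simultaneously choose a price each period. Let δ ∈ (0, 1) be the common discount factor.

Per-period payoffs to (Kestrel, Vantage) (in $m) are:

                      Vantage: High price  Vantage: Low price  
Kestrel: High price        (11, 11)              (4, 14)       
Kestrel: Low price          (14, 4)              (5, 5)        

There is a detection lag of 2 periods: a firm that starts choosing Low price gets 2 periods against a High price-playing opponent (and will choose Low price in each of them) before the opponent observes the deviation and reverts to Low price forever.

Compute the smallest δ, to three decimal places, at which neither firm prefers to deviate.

0.577

A deviator earns 14 for 2 periods, then 5 forever; cooperating earns 11 forever. Multiplying the IC by (1−δ):
11 ≥ 14(1−δ^2) + 5δ^2, so 9·δ^2 ≥ 3 and δ^2 ≥ 1/3.
δ ≥ (1/3)^(1/2) ≈ 0.577.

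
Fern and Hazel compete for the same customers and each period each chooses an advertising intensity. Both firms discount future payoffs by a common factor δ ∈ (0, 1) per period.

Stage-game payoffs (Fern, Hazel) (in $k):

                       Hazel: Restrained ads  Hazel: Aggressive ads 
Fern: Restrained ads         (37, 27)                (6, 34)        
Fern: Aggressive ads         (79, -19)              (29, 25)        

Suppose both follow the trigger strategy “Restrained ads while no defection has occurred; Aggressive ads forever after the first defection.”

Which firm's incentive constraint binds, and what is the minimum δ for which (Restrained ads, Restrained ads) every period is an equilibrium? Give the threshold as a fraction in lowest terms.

Fern; δ ≥ 21/25

For Fern: deviation gain 79−37 = 42, per-period punishment loss 37−29 = 8. IC gives δ ≥ 42/50 = 21/25.
For Hazel: gain 7, loss 2 per period, so δ ≥ 7/9.
The tighter constraint is Fern's, so cooperation needs δ ≥ 21/25.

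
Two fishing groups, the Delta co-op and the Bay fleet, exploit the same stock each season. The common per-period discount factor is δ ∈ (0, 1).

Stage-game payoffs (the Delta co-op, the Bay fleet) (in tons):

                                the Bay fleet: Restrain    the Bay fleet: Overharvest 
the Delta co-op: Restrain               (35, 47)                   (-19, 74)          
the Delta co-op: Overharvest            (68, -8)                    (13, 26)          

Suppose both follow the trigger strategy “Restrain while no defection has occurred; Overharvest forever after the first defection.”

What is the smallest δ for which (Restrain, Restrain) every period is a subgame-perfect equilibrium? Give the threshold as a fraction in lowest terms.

3/5

the Delta co-op: cooperation gives 35 each period; deviation gives 68 once then 13 forever.
  35/(1−δ) ≥ 68 + 13δ/(1−δ) ⇒ δ ≥ 33/55 = 3/5.
the Bay fleet: cooperation gives 47 each period; deviation gives 74 once then 26 forever.
  δ ≥ 27/48 = 9/16.
Both must hold, so the binding constraint is the Delta co-op's: δ ≥ 3/5.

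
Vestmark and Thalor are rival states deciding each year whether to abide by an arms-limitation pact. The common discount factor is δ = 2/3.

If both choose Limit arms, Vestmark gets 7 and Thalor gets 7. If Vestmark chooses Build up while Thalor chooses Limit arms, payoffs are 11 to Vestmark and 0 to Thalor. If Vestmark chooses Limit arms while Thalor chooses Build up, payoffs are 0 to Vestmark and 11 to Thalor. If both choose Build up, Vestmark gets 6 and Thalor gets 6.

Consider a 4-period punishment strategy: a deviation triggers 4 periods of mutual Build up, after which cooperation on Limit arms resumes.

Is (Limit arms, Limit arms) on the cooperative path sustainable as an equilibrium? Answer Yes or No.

No

IC: δ+…+δ^4 ≥ (11−7)/(7−6) = 4.
At δ = 2/3: partial sum = 1.6049 < 4.0000. Cooperation not sustainable.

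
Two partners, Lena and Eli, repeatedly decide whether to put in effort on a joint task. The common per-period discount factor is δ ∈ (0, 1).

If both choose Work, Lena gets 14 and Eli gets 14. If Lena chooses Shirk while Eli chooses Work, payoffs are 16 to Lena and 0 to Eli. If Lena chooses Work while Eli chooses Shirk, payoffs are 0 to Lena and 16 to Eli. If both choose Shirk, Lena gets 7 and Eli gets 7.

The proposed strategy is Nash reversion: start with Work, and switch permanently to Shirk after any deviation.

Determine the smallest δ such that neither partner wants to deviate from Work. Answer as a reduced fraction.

2/9

Cooperation forever yields 14 each period: 14/(1−δ).
Deviating yields 16 once, then 7 forever: 16 + 7δ/(1−δ).
No profitable deviation requires 14/(1−δ) ≥ 16 + 7δ/(1−δ).
Multiplying by (1−δ): 14 ≥ 16(1−δ) + 7δ = 16 − 9δ.
So 9δ ≥ 2, i.e. δ ≥ 2/9.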